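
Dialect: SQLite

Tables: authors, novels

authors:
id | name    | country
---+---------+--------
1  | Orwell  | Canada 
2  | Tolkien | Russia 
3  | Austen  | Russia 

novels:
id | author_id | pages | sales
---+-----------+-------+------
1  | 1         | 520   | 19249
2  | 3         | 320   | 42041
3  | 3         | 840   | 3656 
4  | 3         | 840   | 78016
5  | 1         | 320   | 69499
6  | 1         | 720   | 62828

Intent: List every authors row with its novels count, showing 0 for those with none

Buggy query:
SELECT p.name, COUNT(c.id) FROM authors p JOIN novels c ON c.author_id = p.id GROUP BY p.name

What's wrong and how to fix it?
Bug: An inner join excludes parents with zero children

Fix: Use LEFT JOIN so parents without children still appear (COUNT(c.id) gives 0)

Corrected query:
SELECT p.name, COUNT(c.id) FROM authors p LEFT JOIN novels c ON c.author_id = p.id GROUP BY p.name

Result:
name    | COUNT(c.id)
--------+------------
Austen  | 3          
Orwell  | 3          
Tolkien | 0          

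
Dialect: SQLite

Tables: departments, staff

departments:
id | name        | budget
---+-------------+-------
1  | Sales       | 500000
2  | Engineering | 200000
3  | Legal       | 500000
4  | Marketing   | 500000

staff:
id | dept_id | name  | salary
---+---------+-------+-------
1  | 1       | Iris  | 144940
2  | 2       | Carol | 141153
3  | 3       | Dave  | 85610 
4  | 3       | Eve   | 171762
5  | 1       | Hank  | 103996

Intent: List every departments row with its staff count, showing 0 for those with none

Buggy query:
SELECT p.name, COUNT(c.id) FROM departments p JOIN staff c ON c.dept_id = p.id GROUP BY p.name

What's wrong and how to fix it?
Bug: INNER JOIN drops departments rows that have no matching staff rows

Fix: Switch to LEFT JOIN to retain unmatched parent rows

Corrected query:
SELECT p.name, COUNT(c.id) FROM departments p LEFT JOIN staff c ON c.dept_id = p.id GROUP BY p.name

Result:
name        | COUNT(c.id)
------------+------------
Engineering | 1          
Legal       | 2          
Marketing   | 0          
Sales       | 2          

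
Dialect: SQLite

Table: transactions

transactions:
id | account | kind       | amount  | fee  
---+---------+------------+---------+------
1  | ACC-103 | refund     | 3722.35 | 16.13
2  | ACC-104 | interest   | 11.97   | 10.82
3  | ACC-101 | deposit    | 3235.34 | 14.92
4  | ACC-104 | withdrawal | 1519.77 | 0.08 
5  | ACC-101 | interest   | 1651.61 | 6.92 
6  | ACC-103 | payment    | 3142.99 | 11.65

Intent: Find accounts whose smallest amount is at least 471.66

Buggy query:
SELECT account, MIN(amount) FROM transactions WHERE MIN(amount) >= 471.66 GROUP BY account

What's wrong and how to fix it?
Bug: MIN() in WHERE is a misuse of aggregate

Fix: Use HAVING for the per-group MIN condition

Corrected query:
SELECT account, MIN(amount) FROM transactions GROUP BY account HAVING MIN(amount) >= 471.66

Result:
account | MIN(amount)
--------+------------
ACC-101 | 1651.61    
ACC-103 | 3142.99    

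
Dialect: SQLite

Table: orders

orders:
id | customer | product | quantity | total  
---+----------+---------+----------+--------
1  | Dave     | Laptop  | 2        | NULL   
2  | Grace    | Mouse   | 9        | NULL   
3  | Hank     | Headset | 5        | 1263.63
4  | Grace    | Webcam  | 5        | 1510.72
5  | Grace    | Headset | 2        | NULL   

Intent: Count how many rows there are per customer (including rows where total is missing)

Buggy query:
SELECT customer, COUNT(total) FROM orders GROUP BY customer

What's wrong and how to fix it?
Bug: COUNT(column) counts non-NULL values only; rows with NULL total aren't counted

Fix: Replace COUNT(total) with COUNT(*)

Corrected query:
SELECT customer, COUNT(*) FROM orders GROUP BY customer

Result:
customer | COUNT(*)
---------+---------
Dave     | 1       
Grace    | 3       
Hank     | 1       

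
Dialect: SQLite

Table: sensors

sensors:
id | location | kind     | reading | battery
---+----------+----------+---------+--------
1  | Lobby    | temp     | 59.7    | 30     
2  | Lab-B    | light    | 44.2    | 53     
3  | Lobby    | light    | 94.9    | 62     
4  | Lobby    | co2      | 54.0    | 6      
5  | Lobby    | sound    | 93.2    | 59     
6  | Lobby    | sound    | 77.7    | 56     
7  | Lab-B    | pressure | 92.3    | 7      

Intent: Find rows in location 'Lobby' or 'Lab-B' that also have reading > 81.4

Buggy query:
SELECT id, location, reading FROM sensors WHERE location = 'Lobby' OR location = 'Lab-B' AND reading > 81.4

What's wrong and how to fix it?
Bug: Without parentheses, AND is evaluated before OR, so the reading filter only applies to the 'Lab-B' branch

Fix: Group the OR with parentheses (or use IN), then AND the threshold

Corrected query:
SELECT id, location, reading FROM sensors WHERE (location = 'Lobby' OR location = 'Lab-B') AND reading > 81.4

Result:
id | location | reading
---+----------+--------
3  | Lobby    | 94.9   
5  | Lobby    | 93.2   
7  | Lab-B    | 92.3   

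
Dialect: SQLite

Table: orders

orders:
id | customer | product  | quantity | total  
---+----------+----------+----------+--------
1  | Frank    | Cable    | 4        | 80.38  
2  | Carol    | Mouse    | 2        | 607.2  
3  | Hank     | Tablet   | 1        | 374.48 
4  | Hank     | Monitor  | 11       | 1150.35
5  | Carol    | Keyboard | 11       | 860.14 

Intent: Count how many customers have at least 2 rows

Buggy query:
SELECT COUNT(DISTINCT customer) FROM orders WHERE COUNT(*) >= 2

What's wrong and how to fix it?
Bug: WHERE filters individual rows, not groups, so a group-level COUNT is invalid there

Fix: Group first with HAVING COUNT(*) >= 2, then COUNT the resulting groups

Corrected query:
SELECT COUNT(*) FROM (SELECT customer FROM orders GROUP BY customer HAVING COUNT(*) >= 2)

Result:
COUNT(*)
--------
2       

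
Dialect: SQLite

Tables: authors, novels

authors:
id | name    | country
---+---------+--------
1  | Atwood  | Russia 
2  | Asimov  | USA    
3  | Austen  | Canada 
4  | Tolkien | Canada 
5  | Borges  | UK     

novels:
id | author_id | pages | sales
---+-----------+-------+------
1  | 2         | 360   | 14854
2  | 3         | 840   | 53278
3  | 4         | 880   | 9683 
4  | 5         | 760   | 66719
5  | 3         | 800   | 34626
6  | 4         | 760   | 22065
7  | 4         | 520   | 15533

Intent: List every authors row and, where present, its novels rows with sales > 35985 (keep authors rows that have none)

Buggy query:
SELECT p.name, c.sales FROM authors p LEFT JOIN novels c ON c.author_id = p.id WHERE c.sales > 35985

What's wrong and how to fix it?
Bug: Filtering c.sales in WHERE discards the NULL rows produced by LEFT JOIN, turning it into an inner join

Fix: Put 'c.sales > 35985' in the JOIN's ON clause instead of WHERE

Corrected query:
SELECT p.name, c.sales FROM authors p LEFT JOIN novels c ON c.author_id = p.id AND c.sales > 35985

Result:
name    | sales
--------+------
Atwood  | NULL 
Asimov  | NULL 
Austen  | 53278
Tolkien | NULL 
Borges  | 66719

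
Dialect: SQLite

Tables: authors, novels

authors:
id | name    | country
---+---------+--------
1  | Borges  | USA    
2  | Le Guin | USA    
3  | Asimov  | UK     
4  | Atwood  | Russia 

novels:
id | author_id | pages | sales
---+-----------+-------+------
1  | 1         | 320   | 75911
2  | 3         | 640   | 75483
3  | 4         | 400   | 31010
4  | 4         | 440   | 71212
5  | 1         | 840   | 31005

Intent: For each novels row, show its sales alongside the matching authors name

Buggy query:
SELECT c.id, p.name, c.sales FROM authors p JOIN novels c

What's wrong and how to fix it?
Bug: Missing join condition: each novels row is matched to all authors rows instead of just its own

Fix: Specify the join condition linking the foreign key to the parent id

Corrected query:
SELECT c.id, p.name, c.sales FROM authors p JOIN novels c ON c.author_id = p.id

Result:
id | name   | sales
---+--------+------
1  | Borges | 75911
2  | Asimov | 75483
3  | Atwood | 31010
4  | Atwood | 71212
5  | Borges | 31005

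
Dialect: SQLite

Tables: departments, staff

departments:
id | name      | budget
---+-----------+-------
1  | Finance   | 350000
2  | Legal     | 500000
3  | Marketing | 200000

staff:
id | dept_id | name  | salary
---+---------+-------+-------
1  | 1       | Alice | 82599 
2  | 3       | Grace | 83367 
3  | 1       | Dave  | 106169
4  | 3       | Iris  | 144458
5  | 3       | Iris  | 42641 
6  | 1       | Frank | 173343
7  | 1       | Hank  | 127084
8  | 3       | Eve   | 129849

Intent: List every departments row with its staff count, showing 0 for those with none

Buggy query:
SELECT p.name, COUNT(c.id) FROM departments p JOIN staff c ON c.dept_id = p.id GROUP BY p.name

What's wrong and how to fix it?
Bug: INNER JOIN drops departments rows that have no matching staff rows

Fix: Switch to LEFT JOIN to retain unmatched parent rows

Corrected query:
SELECT p.name, COUNT(c.id) FROM departments p LEFT JOIN staff c ON c.dept_id = p.id GROUP BY p.name

Result:
name      | COUNT(c.id)
----------+------------
Finance   | 4          
Legal     | 0          
Marketing | 4          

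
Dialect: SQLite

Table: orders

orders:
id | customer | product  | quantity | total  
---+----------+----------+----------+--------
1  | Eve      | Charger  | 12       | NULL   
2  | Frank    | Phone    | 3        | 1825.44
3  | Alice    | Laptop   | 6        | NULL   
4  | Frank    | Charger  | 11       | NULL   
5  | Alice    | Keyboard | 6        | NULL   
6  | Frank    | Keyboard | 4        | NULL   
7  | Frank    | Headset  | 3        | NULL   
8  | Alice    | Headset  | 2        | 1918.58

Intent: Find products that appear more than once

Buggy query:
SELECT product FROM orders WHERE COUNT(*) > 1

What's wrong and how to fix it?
Bug: WHERE can't reference COUNT(*); aggregates are computed after WHERE

Fix: GROUP BY product, then filter groups with HAVING COUNT(*) > 1

Corrected query:
SELECT product FROM orders GROUP BY product HAVING COUNT(*) > 1

Result:
product 
--------
Charger 
Headset 
Keyboard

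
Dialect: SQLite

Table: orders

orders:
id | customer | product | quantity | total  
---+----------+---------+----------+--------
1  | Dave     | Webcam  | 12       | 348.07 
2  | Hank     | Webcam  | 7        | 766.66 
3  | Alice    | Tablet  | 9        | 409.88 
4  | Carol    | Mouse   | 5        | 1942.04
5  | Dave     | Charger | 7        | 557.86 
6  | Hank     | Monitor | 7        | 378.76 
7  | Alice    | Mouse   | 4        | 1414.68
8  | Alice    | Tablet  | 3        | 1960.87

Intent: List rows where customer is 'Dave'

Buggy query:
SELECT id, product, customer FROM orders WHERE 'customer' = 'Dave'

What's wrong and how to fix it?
Bug: Single quotes denote string literals in SQL; the column name is being compared as a constant string

Fix: Reference the column as customer without single quotes

Corrected query:
SELECT id, product, customer FROM orders WHERE customer = 'Dave'

Result:
id | product | customer
---+---------+---------
1  | Webcam  | Dave    
5  | Charger | Dave    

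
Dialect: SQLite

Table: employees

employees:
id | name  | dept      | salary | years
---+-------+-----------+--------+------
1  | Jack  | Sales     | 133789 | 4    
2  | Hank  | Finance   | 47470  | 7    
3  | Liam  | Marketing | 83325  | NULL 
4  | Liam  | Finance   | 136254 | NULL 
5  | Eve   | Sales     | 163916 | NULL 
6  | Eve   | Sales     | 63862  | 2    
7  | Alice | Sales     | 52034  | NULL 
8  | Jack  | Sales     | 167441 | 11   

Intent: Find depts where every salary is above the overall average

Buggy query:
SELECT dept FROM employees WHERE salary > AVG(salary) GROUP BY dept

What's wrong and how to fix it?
Bug: AVG() is an aggregate; it can't sit directly in WHERE

Fix: Use a subquery for AVG and a HAVING MIN(...) filter so the condition holds for every row in the group

Corrected query:
SELECT dept FROM employees GROUP BY dept HAVING MIN(salary) > (SELECT AVG(salary) FROM employees)

Result:
(no rows)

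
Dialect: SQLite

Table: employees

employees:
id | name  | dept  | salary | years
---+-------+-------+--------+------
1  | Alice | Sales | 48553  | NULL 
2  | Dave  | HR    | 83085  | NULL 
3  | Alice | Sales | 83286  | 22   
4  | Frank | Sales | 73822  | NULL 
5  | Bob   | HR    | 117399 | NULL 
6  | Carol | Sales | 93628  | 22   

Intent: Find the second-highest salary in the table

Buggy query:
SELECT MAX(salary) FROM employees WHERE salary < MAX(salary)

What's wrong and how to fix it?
Bug: The inner MAX is an aggregate inside WHERE, which is not allowed

Fix: Compute the overall MAX in a subquery, then take MAX of rows below it

Corrected query:
SELECT MAX(salary) FROM employees WHERE salary < (SELECT MAX(salary) FROM employees)

Result:
MAX(salary)
-----------
93628      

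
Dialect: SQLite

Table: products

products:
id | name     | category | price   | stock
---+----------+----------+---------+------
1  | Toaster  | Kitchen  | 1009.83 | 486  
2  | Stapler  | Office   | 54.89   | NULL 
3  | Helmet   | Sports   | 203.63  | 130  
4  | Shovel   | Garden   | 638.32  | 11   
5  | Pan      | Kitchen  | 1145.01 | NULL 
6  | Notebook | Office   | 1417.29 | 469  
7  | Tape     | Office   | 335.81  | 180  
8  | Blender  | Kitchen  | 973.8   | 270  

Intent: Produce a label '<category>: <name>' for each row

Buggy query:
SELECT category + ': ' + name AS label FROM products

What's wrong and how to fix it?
Bug: SQLite uses || for string concatenation; + coerces text to numbers (yielding 0)

Fix: Use the || operator for string concatenation

Corrected query:
SELECT category || ': ' || name AS label FROM products

Result:
label           
----------------
Kitchen: Toaster
Office: Stapler 
Sports: Helmet  
Garden: Shovel  
Kitchen: Pan    
Office: Notebook
Office: Tape    
Kitchen: Blender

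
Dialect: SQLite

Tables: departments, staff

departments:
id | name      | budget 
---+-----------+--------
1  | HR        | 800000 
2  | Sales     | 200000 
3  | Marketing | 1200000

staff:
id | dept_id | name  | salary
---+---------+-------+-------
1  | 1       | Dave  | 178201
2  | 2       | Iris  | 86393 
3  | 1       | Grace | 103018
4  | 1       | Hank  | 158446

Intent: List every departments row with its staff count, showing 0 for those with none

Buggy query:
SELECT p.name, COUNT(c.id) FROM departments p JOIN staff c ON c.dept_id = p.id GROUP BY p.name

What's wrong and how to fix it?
Bug: An inner join excludes parents with zero children

Fix: Use LEFT JOIN so parents without children still appear (COUNT(c.id) gives 0)

Corrected query:
SELECT p.name, COUNT(c.id) FROM departments p LEFT JOIN staff c ON c.dept_id = p.id GROUP BY p.name

Result:
name      | COUNT(c.id)
----------+------------
HR        | 3          
Marketing | 0          
Sales     | 1          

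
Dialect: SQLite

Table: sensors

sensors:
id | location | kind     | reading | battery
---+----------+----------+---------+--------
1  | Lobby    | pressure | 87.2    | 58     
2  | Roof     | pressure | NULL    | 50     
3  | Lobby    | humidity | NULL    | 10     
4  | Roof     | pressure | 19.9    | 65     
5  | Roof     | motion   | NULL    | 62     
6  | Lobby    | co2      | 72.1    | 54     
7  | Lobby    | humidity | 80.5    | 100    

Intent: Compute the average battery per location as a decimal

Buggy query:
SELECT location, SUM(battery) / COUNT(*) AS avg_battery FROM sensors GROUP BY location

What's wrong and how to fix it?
Bug: Both operands are integers, so '/' performs integer division and truncates

Fix: Multiply by 1.0 (or CAST to REAL) to force floating-point division

Corrected query:
SELECT location, SUM(battery) * 1.0 / COUNT(*) AS avg_battery FROM sensors GROUP BY location

Result:
location | avg_battery
---------+------------
Lobby    | 55.5       
Roof     | 59         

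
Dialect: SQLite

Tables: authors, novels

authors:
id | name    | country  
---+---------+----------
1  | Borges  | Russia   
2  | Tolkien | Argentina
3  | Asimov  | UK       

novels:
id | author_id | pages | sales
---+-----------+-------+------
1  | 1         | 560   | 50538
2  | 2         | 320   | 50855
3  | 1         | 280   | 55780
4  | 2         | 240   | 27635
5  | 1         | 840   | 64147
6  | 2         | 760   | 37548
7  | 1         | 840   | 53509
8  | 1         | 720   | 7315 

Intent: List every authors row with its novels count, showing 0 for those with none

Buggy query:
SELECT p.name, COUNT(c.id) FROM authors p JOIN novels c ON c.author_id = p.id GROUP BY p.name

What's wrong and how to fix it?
Bug: INNER JOIN drops authors rows that have no matching novels rows

Fix: Switch to LEFT JOIN to retain unmatched parent rows

Corrected query:
SELECT p.name, COUNT(c.id) FROM authors p LEFT JOIN novels c ON c.author_id = p.id GROUP BY p.name

Result:
name    | COUNT(c.id)
--------+------------
Asimov  | 0          
Borges  | 5          
Tolkien | 3          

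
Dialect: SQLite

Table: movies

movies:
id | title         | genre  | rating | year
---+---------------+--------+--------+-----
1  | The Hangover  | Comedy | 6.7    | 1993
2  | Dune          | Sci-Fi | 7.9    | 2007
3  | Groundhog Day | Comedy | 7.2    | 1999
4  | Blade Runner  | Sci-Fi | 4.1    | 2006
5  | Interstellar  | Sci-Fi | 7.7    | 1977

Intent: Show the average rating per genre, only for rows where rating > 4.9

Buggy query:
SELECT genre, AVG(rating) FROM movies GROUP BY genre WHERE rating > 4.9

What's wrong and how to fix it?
Bug: Row-level WHERE must come before GROUP BY in the clause order

Fix: Move the WHERE clause before GROUP BY

Corrected query:
SELECT genre, AVG(rating) FROM movies WHERE rating > 4.9 GROUP BY genre

Result:
genre  | AVG(rating)
-------+------------
Comedy | 6.95       
Sci-Fi | 7.8        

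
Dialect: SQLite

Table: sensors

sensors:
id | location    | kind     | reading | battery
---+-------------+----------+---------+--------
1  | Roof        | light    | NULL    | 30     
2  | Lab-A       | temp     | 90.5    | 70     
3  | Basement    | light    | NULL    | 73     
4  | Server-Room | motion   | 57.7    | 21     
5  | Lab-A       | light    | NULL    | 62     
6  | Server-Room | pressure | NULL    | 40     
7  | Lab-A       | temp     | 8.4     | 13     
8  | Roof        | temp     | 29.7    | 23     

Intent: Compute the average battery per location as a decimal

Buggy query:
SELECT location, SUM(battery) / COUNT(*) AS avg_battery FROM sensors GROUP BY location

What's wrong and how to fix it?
Bug: Both operands are integers, so '/' performs integer division and truncates

Fix: Cast one side to REAL so the division keeps the fractional part

Corrected query:
SELECT location, SUM(battery) * 1.0 / COUNT(*) AS avg_battery FROM sensors GROUP BY location

Result:
location    | avg_battery
------------+------------
Basement    | 73         
Lab-A       | 48.333333  
Roof        | 26.5       
Server-Room | 30.5       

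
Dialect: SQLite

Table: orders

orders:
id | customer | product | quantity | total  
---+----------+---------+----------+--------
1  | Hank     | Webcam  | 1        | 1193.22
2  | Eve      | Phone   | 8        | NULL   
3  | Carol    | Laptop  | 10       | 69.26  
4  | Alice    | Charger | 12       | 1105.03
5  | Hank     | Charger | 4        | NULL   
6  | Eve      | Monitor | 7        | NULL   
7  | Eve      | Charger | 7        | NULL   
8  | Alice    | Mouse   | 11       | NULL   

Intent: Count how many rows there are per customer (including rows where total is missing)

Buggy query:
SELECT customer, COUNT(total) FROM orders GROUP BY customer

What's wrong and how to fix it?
Bug: COUNT(total) skips NULLs, so groups with missing total are undercounted

Fix: Replace COUNT(total) with COUNT(*)

Corrected query:
SELECT customer, COUNT(*) FROM orders GROUP BY customer

Result:
customer | COUNT(*)
---------+---------
Alice    | 2       
Carol    | 1       
Eve      | 3       
Hank     | 2       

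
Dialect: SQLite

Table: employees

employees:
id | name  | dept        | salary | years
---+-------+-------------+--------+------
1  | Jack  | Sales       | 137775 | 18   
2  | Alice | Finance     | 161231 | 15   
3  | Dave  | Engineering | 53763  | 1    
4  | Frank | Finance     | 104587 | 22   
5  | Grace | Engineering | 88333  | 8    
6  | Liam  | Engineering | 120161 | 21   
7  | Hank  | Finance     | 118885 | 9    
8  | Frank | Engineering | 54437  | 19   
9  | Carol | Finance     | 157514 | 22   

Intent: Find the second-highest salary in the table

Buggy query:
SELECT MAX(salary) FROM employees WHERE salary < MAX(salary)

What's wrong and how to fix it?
Bug: MAX(salary) on the right of the comparison is an aggregate-in-WHERE error

Fix: Compute the overall MAX in a subquery, then take MAX of rows below it

Corrected query:
SELECT MAX(salary) FROM employees WHERE salary < (SELECT MAX(salary) FROM employees)

Result:
MAX(salary)
-----------
157514     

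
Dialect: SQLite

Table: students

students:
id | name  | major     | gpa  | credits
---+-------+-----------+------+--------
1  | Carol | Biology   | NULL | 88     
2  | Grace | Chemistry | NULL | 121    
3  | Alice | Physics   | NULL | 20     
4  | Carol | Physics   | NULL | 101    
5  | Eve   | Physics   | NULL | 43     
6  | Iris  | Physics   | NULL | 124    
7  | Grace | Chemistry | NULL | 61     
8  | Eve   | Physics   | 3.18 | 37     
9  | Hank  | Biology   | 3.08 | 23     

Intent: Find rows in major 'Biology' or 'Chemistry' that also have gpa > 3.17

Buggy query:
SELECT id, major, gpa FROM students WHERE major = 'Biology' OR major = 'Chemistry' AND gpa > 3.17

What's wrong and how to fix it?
Bug: Without parentheses, AND is evaluated before OR, so the gpa filter only applies to the 'Chemistry' branch

Fix: Group the OR with parentheses (or use IN), then AND the threshold

Corrected query:
SELECT id, major, gpa FROM students WHERE (major = 'Biology' OR major = 'Chemistry') AND gpa > 3.17

Result:
(no rows)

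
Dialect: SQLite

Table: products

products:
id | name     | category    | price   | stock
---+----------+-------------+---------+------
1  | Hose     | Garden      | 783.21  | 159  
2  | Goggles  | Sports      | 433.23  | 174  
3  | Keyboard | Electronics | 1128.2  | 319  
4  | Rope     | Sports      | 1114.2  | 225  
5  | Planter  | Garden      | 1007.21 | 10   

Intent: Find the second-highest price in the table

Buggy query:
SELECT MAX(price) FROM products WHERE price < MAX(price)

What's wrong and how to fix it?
Bug: The inner MAX is an aggregate inside WHERE, which is not allowed

Fix: Compute the overall MAX in a subquery, then take MAX of rows below it

Corrected query:
SELECT MAX(price) FROM products WHERE price < (SELECT MAX(price) FROM products)

Result:
MAX(price)
----------
1114.2    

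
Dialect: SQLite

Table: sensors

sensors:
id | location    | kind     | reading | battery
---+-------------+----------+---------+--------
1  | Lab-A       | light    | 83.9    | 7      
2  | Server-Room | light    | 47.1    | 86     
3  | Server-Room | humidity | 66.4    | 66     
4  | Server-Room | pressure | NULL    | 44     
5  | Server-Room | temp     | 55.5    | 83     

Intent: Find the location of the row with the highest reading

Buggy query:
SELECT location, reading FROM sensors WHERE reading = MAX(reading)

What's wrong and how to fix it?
Bug: MAX(reading) is an aggregate and cannot be used directly in WHERE

Fix: Wrap MAX in a scalar subquery so WHERE compares against a single value

Corrected query:
SELECT location, reading FROM sensors WHERE reading = (SELECT MAX(reading) FROM sensors)

Result:
location | reading
---------+--------
Lab-A    | 83.9   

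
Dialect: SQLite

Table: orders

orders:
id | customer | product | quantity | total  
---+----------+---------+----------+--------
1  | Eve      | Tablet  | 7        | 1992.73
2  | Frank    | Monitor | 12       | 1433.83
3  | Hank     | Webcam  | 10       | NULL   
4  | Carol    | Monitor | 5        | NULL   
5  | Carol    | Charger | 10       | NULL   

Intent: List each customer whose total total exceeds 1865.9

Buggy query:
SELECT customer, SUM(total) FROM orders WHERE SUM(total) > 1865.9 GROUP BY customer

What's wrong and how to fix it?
Bug: SUM(total) is an aggregate, but WHERE filters rows before aggregation

Fix: Use HAVING (which filters groups after aggregation) instead of WHERE

Corrected query:
SELECT customer, SUM(total) FROM orders GROUP BY customer HAVING SUM(total) > 1865.9

Result:
customer | SUM(total)
---------+-----------
Eve      | 1992.73   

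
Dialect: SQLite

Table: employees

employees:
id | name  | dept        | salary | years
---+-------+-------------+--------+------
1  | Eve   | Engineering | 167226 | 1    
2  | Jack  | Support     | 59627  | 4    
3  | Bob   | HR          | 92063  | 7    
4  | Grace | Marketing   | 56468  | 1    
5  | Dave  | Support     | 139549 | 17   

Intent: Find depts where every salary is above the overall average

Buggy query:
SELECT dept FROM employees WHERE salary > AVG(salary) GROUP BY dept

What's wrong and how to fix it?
Bug: WHERE evaluates per row before aggregation, so AVG() is unavailable

Fix: Use a subquery for AVG and a HAVING MIN(...) filter so the condition holds for every row in the group

Corrected query:
SELECT dept FROM employees GROUP BY dept HAVING MIN(salary) > (SELECT AVG(salary) FROM employees)

Result:
dept       
-----------
Engineering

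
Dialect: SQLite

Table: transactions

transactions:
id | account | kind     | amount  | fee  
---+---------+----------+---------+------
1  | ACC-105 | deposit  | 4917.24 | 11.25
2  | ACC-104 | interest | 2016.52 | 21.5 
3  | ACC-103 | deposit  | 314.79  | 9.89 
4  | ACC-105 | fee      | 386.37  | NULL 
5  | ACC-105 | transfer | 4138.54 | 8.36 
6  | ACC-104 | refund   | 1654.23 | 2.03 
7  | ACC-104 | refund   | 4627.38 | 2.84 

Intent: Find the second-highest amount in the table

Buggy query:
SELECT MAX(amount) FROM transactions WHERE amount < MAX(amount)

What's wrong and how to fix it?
Bug: MAX(amount) on the right of the comparison is an aggregate-in-WHERE error

Fix: Compute the overall MAX in a subquery, then take MAX of rows below it

Corrected query:
SELECT MAX(amount) FROM transactions WHERE amount < (SELECT MAX(amount) FROM transactions)

Result:
MAX(amount)
-----------
4627.38    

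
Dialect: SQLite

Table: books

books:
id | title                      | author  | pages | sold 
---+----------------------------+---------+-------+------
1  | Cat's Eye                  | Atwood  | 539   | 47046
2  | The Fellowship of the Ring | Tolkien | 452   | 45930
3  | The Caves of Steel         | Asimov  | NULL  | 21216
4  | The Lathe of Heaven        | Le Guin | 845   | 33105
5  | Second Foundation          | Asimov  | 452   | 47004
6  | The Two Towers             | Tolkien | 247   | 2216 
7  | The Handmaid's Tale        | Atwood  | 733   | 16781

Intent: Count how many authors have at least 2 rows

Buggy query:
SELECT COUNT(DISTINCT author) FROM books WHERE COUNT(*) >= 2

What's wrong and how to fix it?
Bug: COUNT(*) cannot appear in WHERE; the per-group count doesn't exist yet

Fix: Group first with HAVING COUNT(*) >= 2, then COUNT the resulting groups

Corrected query:
SELECT COUNT(*) FROM (SELECT author FROM books GROUP BY author HAVING COUNT(*) >= 2)

Result:
COUNT(*)
--------
3       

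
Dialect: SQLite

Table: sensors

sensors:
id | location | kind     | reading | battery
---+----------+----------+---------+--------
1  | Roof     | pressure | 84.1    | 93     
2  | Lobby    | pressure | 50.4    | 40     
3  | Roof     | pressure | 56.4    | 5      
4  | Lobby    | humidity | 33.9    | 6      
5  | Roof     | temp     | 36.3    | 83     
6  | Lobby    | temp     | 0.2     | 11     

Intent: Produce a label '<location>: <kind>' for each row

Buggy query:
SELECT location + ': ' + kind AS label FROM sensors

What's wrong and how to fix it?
Bug: SQLite uses || for string concatenation; + coerces text to numbers (yielding 0)

Fix: Use the || operator for string concatenation

Corrected query:
SELECT location || ': ' || kind AS label FROM sensors

Result:
label          
---------------
Roof: pressure 
Lobby: pressure
Roof: pressure 
Lobby: humidity
Roof: temp     
Lobby: temp    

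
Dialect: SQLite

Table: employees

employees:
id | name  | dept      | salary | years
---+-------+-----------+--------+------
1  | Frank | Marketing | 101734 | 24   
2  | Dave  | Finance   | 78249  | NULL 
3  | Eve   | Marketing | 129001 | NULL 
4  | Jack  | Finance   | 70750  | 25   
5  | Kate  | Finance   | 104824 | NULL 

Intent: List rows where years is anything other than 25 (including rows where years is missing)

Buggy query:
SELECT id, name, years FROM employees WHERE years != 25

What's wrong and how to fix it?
Bug: Inequality against NULL is unknown, not true; rows with NULL are dropped

Fix: Handle NULL separately with IS NULL alongside the inequality

Corrected query:
SELECT id, name, years FROM employees WHERE years != 25 OR years IS NULL

Result:
id | name  | years
---+-------+------
1  | Frank | 24   
2  | Dave  | NULL 
3  | Eve   | NULL 
5  | Kate  | NULL 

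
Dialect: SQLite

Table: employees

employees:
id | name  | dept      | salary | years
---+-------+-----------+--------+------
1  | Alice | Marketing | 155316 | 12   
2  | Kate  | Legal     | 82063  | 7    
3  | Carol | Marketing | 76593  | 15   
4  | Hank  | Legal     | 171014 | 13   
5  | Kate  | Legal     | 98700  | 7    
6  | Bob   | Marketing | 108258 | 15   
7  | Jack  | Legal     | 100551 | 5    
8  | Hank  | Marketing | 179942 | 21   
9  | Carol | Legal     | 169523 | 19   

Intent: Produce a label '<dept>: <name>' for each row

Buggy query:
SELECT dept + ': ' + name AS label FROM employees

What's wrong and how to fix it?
Bug: '+' is numeric addition; on text columns SQLite converts them to 0 instead of concatenating

Fix: Replace + with || to concatenate text

Corrected query:
SELECT dept || ': ' || name AS label FROM employees

Result:
label           
----------------
Marketing: Alice
Legal: Kate     
Marketing: Carol
Legal: Hank     
Legal: Kate     
Marketing: Bob  
Legal: Jack     
Marketing: Hank 
Legal: Carol    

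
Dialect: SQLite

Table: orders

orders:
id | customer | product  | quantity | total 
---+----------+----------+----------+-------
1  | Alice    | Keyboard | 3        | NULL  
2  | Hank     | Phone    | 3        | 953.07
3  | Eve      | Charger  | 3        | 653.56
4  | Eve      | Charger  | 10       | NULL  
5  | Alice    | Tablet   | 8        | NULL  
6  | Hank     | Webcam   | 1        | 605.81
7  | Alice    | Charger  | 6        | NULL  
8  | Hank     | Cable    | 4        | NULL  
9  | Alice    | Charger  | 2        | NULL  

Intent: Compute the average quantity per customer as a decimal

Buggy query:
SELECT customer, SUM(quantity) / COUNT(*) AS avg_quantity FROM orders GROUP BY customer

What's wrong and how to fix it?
Bug: Both operands are integers, so '/' performs integer division and truncates

Fix: Cast one side to REAL so the division keeps the fractional part

Corrected query:
SELECT customer, SUM(quantity) * 1.0 / COUNT(*) AS avg_quantity FROM orders GROUP BY customer

Result:
customer | avg_quantity
---------+-------------
Alice    | 4.75        
Eve      | 6.5         
Hank     | 2.666667    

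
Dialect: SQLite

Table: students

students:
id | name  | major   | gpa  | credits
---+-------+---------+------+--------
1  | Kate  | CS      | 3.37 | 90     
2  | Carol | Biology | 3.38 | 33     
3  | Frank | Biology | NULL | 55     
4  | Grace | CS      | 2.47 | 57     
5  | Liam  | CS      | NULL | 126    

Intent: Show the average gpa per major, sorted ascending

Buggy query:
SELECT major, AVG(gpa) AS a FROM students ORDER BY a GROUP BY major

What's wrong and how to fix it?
Bug: GROUP BY must precede ORDER BY

Fix: Reorder: SELECT … FROM … GROUP BY … ORDER BY …

Corrected query:
SELECT major, AVG(gpa) AS a FROM students GROUP BY major ORDER BY a

Result:
major   | a   
--------+-----
CS      | 2.92
Biology | 3.38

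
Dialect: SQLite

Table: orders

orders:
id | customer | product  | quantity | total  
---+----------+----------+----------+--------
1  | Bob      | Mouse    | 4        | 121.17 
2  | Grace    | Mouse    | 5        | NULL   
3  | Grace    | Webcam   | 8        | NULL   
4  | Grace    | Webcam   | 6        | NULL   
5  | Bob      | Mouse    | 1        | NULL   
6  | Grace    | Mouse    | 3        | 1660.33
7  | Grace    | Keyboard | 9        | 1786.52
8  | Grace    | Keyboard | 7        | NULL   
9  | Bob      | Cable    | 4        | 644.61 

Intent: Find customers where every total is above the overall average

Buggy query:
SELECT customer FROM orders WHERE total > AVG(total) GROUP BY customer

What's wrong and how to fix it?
Bug: WHERE evaluates per row before aggregation, so AVG() is unavailable

Fix: Compute the overall average in a scalar subquery and compare each group's MIN against it in HAVING

Corrected query:
SELECT customer FROM orders GROUP BY customer HAVING MIN(total) > (SELECT AVG(total) FROM orders)

Result:
customer
--------
Grace   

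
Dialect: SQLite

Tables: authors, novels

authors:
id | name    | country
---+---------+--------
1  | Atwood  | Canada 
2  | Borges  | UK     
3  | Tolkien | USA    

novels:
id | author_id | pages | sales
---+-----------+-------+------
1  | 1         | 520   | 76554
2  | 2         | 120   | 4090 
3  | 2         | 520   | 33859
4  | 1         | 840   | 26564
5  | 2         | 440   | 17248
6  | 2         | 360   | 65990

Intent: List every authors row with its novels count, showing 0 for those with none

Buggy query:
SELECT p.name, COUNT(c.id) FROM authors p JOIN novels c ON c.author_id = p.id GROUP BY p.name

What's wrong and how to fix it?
Bug: An inner join excludes parents with zero children

Fix: Switch to LEFT JOIN to retain unmatched parent rows

Corrected query:
SELECT p.name, COUNT(c.id) FROM authors p LEFT JOIN novels c ON c.author_id = p.id GROUP BY p.name

Result:
name    | COUNT(c.id)
--------+------------
Atwood  | 2          
Borges  | 4          
Tolkien | 0          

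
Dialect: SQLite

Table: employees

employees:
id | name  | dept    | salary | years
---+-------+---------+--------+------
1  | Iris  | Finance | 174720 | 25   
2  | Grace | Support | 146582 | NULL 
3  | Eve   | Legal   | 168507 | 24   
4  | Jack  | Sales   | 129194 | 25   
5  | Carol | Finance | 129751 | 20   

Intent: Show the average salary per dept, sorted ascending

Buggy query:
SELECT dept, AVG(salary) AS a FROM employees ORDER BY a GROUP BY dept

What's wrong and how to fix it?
Bug: GROUP BY must precede ORDER BY

Fix: Move ORDER BY to the end, after GROUP BY

Corrected query:
SELECT dept, AVG(salary) AS a FROM employees GROUP BY dept ORDER BY a

Result:
dept    | a       
--------+---------
Sales   | 129194  
Support | 146582  
Finance | 152235.5
Legal   | 168507  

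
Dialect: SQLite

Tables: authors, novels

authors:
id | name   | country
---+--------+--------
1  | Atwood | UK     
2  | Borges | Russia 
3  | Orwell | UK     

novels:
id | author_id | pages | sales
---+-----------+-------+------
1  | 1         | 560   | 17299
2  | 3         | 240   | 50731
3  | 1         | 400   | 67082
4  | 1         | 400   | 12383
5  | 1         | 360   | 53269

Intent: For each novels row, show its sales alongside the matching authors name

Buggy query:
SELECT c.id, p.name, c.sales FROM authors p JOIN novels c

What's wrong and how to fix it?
Bug: Missing join condition: each novels row is matched to all authors rows instead of just its own

Fix: Specify the join condition linking the foreign key to the parent id

Corrected query:
SELECT c.id, p.name, c.sales FROM authors p JOIN novels c ON c.author_id = p.id

Result:
id | name   | sales
---+--------+------
1  | Atwood | 17299
2  | Orwell | 50731
3  | Atwood | 67082
4  | Atwood | 12383
5  | Atwood | 53269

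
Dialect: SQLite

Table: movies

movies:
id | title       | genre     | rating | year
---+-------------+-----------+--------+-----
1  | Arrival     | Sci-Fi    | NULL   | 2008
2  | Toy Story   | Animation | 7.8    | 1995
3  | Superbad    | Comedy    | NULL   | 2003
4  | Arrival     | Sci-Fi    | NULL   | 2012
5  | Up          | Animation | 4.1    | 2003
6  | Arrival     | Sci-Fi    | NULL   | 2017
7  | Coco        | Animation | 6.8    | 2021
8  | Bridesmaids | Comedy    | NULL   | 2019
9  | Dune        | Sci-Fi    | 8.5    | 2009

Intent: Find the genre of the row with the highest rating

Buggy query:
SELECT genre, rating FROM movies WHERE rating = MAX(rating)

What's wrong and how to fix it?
Bug: MAX(rating) is an aggregate and cannot be used directly in WHERE

Fix: Use a subquery: WHERE rating = (SELECT MAX(rating) FROM movies)

Corrected query:
SELECT genre, rating FROM movies WHERE rating = (SELECT MAX(rating) FROM movies)

Result:
genre  | rating
-------+-------
Sci-Fi | 8.5   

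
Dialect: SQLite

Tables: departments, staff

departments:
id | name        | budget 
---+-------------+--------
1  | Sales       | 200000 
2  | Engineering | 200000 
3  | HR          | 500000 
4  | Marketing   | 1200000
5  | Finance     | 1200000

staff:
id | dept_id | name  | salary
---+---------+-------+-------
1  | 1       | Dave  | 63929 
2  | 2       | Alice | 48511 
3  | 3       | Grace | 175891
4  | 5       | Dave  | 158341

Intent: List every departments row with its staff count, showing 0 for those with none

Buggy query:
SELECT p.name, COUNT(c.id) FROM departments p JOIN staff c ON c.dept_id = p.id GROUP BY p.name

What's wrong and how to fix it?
Bug: INNER JOIN drops departments rows that have no matching staff rows

Fix: Use LEFT JOIN so parents without children still appear (COUNT(c.id) gives 0)

Corrected query:
SELECT p.name, COUNT(c.id) FROM departments p LEFT JOIN staff c ON c.dept_id = p.id GROUP BY p.name

Result:
name        | COUNT(c.id)
------------+------------
Engineering | 1          
Finance     | 1          
HR          | 1          
Marketing   | 0          
Sales       | 1          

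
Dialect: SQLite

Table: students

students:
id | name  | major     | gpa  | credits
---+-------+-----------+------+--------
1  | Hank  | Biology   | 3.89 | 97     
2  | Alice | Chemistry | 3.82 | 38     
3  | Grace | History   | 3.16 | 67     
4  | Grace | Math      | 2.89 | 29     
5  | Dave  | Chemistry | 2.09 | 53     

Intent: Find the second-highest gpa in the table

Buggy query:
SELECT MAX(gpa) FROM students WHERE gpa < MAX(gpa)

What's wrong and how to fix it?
Bug: MAX(gpa) on the right of the comparison is an aggregate-in-WHERE error

Fix: Put the inner MAX in a scalar subquery

Corrected query:
SELECT MAX(gpa) FROM students WHERE gpa < (SELECT MAX(gpa) FROM students)

Result:
MAX(gpa)
--------
3.82    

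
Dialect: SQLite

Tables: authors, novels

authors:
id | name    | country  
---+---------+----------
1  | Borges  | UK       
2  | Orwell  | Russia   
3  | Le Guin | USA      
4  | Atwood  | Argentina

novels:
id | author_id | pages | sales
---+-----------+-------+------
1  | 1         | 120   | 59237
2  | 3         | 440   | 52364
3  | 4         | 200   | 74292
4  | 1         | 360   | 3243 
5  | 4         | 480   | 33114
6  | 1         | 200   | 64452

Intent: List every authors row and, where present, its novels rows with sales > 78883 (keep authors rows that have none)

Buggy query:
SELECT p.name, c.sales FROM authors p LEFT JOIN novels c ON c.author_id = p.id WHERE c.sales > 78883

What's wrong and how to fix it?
Bug: Filtering c.sales in WHERE discards the NULL rows produced by LEFT JOIN, turning it into an inner join

Fix: Put 'c.sales > 78883' in the JOIN's ON clause instead of WHERE

Corrected query:
SELECT p.name, c.sales FROM authors p LEFT JOIN novels c ON c.author_id = p.id AND c.sales > 78883

Result:
name    | sales
--------+------
Borges  | NULL 
Orwell  | NULL 
Le Guin | NULL 
Atwood  | NULL 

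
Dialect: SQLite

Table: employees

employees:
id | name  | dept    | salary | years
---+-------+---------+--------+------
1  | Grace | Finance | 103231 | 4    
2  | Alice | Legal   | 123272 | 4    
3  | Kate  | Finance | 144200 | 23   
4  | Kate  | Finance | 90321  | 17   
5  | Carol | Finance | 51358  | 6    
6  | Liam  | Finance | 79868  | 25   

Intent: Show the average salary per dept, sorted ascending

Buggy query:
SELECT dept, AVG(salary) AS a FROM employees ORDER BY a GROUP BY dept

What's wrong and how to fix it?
Bug: GROUP BY must precede ORDER BY

Fix: Reorder: SELECT … FROM … GROUP BY … ORDER BY …

Corrected query:
SELECT dept, AVG(salary) AS a FROM employees GROUP BY dept ORDER BY a

Result:
dept    | a      
--------+--------
Finance | 93795.6
Legal   | 123272 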